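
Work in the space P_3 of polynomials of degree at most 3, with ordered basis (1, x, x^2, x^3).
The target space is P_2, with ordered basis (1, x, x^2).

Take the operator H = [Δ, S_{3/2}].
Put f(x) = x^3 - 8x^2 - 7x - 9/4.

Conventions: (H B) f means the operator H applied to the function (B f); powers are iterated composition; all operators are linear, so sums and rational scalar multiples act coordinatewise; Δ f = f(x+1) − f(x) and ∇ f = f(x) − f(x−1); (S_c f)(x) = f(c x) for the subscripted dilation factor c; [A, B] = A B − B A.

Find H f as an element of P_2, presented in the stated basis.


g(x) = (27/8)x^2 - (51/8)x - 89/8

S_{3/2} f = (27/8)x^3 - 18x^2 - (21/2)x - 9/4
Δ S_{3/2} f = (81/8)x^2 - (207/8)x - 201/8
Δ f = 3x^2 - 13x - 14
S_{3/2} Δ f = (27/4)x^2 - (39/2)x - 14
[Δ, S_{3/2}] f = (27/8)x^2 - (51/8)x - 89/8


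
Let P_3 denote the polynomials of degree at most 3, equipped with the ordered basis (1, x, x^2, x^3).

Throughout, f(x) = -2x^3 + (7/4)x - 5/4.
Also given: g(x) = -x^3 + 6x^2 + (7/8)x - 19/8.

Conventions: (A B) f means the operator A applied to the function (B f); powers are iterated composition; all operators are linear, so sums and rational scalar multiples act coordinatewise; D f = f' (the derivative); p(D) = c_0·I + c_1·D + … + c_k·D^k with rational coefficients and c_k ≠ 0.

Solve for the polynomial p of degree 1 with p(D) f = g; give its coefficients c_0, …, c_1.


p(D) = (1/2)·I − D, i.e. c_0 = 1/2, c_1 = -1

D^0 f = -2x^3 + (7/4)x - 5/4
D^1 f = -6x^2 + 7/4
matching coefficients of g against c_0 f + c_1 Df + … from the top degree down determines the c_i
solution: c_0 = 1/2, c_1 = -1


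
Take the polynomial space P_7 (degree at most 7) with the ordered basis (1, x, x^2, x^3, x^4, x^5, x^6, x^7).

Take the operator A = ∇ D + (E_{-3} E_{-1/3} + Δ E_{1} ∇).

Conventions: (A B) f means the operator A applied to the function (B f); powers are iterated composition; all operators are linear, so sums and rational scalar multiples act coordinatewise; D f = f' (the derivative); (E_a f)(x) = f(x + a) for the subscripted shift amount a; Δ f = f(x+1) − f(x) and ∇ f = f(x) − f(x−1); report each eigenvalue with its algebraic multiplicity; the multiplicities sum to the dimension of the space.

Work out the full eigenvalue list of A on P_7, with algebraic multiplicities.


image of 1: 1
image of x: x - 10/3
image of x^2: x^2 - (20/3)x + 136/9
image of x^3: x^3 - 10x^2 + (136/3)x - 919/27
image of x^4: x^4 - (40/3)x^3 + (272/3)x^2 - (3676/27)x + 11458/81
image of x^5: x^5 - (50/3)x^4 + (1360/9)x^3 - (9190/27)x^2 + (57290/81)x - 93925/243
image of x^6: x^6 - 20x^5 + (680/3)x^4 - (18380/27)x^3 + (57290/27)x^2 - (187850/81)x + 1049572/729
image of x^7: x^7 - (70/3)x^6 + (952/3)x^5 - (32165/27)x^4 + (401030/81)x^3 - (657475/81)x^2 + (7347004/729)x - 9739747/2187
the matrix is upper triangular; its diagonal is (1, 1, 1, 1, 1, 1, 1, 1)
for a triangular matrix the eigenvalues are the diagonal entries, with algebraic multiplicity their repetition count

λ = 1 (multiplicity 8)


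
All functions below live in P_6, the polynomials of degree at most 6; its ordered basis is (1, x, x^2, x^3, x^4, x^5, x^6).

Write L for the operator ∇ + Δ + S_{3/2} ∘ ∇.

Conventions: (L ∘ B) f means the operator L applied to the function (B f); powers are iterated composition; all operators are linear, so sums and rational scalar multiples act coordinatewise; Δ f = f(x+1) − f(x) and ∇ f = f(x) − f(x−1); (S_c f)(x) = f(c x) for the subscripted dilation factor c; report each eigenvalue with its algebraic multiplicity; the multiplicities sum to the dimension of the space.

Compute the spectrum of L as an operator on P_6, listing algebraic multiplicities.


λ = 0 (multiplicity 7)

image of 1: 0
image of x: 3
image of x^2: 7x - 1
image of x^3: (51/4)x^2 - (9/2)x + 3
image of x^4: (43/2)x^3 - (27/2)x^2 + 14x - 1
image of x^5: (565/16)x^4 - (135/4)x^3 + (85/2)x^2 - (15/2)x + 3
image of x^6: (921/16)x^5 - (1215/16)x^4 + (215/2)x^3 - (135/4)x^2 + 21x - 1
the matrix is upper triangular; its diagonal is (0, 0, 0, 0, 0, 0, 0)
for a triangular matrix the eigenvalues are the diagonal entries, with algebraic multiplicity their repetition count


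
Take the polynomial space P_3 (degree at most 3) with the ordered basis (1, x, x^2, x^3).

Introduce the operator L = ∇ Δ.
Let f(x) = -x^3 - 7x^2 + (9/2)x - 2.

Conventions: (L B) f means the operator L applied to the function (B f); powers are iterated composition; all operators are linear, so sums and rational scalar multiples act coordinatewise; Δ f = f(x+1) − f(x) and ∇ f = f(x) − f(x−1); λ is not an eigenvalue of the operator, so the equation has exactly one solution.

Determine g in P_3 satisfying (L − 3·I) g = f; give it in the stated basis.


write g with unknown coordinates in the stated basis and equate coefficients in (L − 3·I) g = f
solving from the highest basis element down gives g = (1/3)x^3 + (7/3)x^2 - (5/6)x + 20/9
check: L g = 2x + 14/3
so L g − 3·g = -x^3 - 7x^2 + (9/2)x - 2 = f ✓

the result is g(x) = (1/3)x^3 + (7/3)x^2 - (5/6)x + 20/9


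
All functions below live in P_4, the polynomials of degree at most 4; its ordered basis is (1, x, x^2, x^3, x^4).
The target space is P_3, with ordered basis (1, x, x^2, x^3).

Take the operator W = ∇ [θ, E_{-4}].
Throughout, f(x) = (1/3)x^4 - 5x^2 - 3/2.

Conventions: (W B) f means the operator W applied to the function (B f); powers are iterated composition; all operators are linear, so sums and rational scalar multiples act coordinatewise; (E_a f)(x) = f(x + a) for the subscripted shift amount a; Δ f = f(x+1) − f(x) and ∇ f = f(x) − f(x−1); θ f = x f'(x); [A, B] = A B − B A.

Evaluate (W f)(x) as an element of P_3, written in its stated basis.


E_{-4} f = (1/3)x^4 - (16/3)x^3 + 27x^2 - (136/3)x + 23/6
θ E_{-4} f = (4/3)x^4 - 16x^3 + 54x^2 - (136/3)x
θ f = (4/3)x^4 - 10x^2
E_{-4} θ f = (4/3)x^4 - (64/3)x^3 + 118x^2 - (784/3)x + 544/3
[θ, E_{-4}] f = (16/3)x^3 - 64x^2 + 216x - 544/3
∇ [θ, E_{-4}] f = 16x^2 - 144x + 856/3

the image equals g(x) = 16x^2 - 144x + 856/3


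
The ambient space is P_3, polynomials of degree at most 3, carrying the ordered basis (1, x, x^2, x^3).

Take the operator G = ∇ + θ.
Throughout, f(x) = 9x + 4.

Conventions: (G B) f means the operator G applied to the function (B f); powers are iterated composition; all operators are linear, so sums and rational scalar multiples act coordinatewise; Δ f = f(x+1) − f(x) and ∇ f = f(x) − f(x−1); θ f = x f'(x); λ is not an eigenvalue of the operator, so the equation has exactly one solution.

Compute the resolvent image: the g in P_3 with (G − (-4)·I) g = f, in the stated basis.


write g with unknown coordinates in the stated basis and equate coefficients in (G − (-4)·I) g = f
solving from the highest basis element down gives g = (9/5)x + 11/20
check: G g = (9/5)x + 9/5
so G g − (-4)·g = 9x + 4 = f ✓

the result is g(x) = (9/5)x + 11/20


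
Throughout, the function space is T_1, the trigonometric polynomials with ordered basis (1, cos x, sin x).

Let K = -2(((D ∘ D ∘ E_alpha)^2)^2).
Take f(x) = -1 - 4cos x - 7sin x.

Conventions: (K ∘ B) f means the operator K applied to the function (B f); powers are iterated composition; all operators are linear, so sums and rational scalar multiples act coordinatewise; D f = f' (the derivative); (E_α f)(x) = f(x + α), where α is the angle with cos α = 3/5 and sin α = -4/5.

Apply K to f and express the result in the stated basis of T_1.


E_alpha f = -1 + (16/5)cos x - (37/5)sin x
D E_alpha f = -(37/5)cos x - (16/5)sin x
D D E_alpha f = -(16/5)cos x + (37/5)sin x
E_alpha (D ∘ D ∘ E_alpha) f = -(196/25)cos x + (47/25)sin x
D E_alpha (D ∘ D ∘ E_alpha) f = (47/25)cos x + (196/25)sin x
D D E_alpha (D ∘ D ∘ E_alpha) f = (196/25)cos x - (47/25)sin x
E_alpha (D ∘ D ∘ E_alpha)^2 f = (776/125)cos x + (643/125)sin x
D E_alpha (D ∘ D ∘ E_alpha)^2 f = (643/125)cos x - (776/125)sin x
D D E_alpha (D ∘ D ∘ E_alpha)^2 f = -(776/125)cos x - (643/125)sin x
E_alpha (D ∘ D ∘ E_alpha) (D ∘ D ∘ E_alpha)^2 f = (244/625)cos x - (5033/625)sin x
D E_alpha (D ∘ D ∘ E_alpha) (D ∘ D ∘ E_alpha)^2 f = -(5033/625)cos x - (244/625)sin x
D D E_alpha (D ∘ D ∘ E_alpha) (D ∘ D ∘ E_alpha)^2 f = -(244/625)cos x + (5033/625)sin x
(-2(((D ∘ D ∘ E_alpha)^2)^2)) f = (488/625)cos x - (10066/625)sin x

g(x) = (488/625)cos x - (10066/625)sin x


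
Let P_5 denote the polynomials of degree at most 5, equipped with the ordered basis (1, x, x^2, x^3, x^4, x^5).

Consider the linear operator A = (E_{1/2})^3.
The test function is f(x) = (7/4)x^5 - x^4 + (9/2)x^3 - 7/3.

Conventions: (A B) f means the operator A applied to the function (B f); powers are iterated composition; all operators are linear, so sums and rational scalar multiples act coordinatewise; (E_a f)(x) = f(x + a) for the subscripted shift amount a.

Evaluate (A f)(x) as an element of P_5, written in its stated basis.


E_{1/2} f = (7/4)x^5 + (27/8)x^4 + (55/8)x^3 + (119/16)x^2 + (219/64)x - 683/384
E_{1/2} E_{1/2} f = (7/4)x^5 + (31/4)x^4 + 18x^3 + 25x^2 + (73/4)x + 35/12
E_{1/2} E_{1/2} E_{1/2} f = (7/4)x^5 + (97/8)x^4 + (303/8)x^3 + (1053/16)x^2 + (3915/64)x + 8095/384

the image equals g(x) = (7/4)x^5 + (97/8)x^4 + (303/8)x^3 + (1053/16)x^2 + (3915/64)x + 8095/384


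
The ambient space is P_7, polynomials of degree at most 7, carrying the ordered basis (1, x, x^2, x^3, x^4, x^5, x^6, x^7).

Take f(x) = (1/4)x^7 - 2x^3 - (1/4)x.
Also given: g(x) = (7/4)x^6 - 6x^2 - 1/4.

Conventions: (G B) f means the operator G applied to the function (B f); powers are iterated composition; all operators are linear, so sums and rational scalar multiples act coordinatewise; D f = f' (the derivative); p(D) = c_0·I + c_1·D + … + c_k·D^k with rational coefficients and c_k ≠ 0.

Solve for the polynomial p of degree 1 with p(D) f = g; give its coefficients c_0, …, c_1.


D^0 f = (1/4)x^7 - 2x^3 - (1/4)x
D^1 f = (7/4)x^6 - 6x^2 - 1/4
matching coefficients of g against c_0 f + c_1 Df + … from the top degree down determines the c_i
solution: c_0 = 0, c_1 = 1

c_0 = 0, c_1 = 1


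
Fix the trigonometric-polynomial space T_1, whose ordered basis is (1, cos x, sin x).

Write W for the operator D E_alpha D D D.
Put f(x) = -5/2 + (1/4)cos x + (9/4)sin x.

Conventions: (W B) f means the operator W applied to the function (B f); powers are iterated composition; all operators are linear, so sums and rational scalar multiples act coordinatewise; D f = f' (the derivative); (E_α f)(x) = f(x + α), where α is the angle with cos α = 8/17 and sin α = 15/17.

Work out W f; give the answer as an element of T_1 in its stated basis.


D f = (9/4)cos x - (1/4)sin x
D D f = -(1/4)cos x - (9/4)sin x
D (D D) f = -(9/4)cos x + (1/4)sin x
E_alpha D (D D) f = -(57/68)cos x + (143/68)sin x
D E_alpha D (D D) f = (143/68)cos x + (57/68)sin x

g(x) = (143/68)cos x + (57/68)sin x


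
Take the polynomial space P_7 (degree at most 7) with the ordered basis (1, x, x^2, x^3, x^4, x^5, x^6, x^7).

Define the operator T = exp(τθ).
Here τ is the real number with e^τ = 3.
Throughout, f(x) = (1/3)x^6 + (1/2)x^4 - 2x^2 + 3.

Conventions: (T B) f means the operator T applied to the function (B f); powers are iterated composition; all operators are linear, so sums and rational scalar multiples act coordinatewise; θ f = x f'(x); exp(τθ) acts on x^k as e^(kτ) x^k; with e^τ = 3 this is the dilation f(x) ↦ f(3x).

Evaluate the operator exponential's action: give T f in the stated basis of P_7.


exp(τθ) x^k = e^(kτ) x^k; with e^τ = 3 this sends x^k to 3^k x^k
x^2 ↦ 9 x^2
x^4 ↦ 81 x^4
x^6 ↦ 729 x^6
applying this coordinatewise to f: exp(τθ) f = 243x^6 + (81/2)x^4 - 18x^2 + 3

g(x) = 243x^6 + (81/2)x^4 - 18x^2 + 3


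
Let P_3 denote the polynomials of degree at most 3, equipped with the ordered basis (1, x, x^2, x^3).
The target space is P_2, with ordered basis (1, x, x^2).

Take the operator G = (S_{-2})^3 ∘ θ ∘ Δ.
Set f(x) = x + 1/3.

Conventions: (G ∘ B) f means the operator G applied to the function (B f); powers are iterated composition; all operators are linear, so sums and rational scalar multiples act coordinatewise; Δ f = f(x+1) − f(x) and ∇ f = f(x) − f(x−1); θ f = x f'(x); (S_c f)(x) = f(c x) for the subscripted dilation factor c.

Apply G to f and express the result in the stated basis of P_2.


the image equals g(x) = 0

Δ f = 1
θ Δ f = 0
S_{-2} (θ ∘ Δ) f = 0
S_{-2} S_{-2} (θ ∘ Δ) f = 0
S_{-2} S_{-2} S_{-2} (θ ∘ Δ) f = 0


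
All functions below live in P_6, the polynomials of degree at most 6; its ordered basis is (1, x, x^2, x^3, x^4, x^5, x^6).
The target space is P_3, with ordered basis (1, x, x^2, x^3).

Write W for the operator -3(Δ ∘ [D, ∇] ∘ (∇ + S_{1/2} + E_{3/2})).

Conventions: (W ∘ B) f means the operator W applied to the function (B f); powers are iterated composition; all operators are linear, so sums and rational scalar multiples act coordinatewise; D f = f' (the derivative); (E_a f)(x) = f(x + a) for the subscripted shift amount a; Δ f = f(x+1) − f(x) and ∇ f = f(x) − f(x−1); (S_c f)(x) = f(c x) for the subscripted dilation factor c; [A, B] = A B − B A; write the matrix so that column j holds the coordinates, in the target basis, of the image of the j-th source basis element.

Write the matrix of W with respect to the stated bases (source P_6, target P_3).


the matrix is [[0, 0, 0, 0, 0, 0, 0]; [0, 0, 0, 0, 0, 0, 0]; [0, 0, 0, 0, 0, 0, 0]; [0, 0, 0, 0, 0, 0, 0]] (rows listed top to bottom)

image of 1: 0
image of x: 0
image of x^2: 0
image of x^3: 0
image of x^4: 0
image of x^5: 0
image of x^6: 0
each image's coordinates form column j of the matrix


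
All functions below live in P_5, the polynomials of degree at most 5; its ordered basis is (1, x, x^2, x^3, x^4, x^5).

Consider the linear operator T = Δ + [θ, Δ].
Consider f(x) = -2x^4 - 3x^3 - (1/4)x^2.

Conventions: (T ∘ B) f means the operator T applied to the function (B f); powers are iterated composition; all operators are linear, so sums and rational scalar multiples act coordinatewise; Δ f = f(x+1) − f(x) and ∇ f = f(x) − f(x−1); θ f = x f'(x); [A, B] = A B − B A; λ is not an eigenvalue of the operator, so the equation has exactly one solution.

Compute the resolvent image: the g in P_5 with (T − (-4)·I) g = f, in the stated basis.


write g with unknown coordinates in the stated basis and equate coefficients in (T − (-4)·I) g = f
solving from the highest basis element down gives g = -(1/2)x^4 - (3/4)x^3 - (13/16)x^2 - (25/16)x - 61/64
check: T g = 3x^2 + (25/4)x + 61/16
so T g − (-4)·g = -2x^4 - 3x^3 - (1/4)x^2 = f ✓

the image equals g(x) = -(1/2)x^4 - (3/4)x^3 - (13/16)x^2 - (25/16)x - 61/64


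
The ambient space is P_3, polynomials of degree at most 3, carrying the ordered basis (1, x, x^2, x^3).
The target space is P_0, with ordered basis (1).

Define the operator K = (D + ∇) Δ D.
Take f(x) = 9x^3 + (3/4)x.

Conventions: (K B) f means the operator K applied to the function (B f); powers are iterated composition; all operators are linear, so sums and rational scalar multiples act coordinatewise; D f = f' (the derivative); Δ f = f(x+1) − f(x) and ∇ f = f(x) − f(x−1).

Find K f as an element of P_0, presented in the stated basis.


the result is g(x) = 108

D f = 27x^2 + 3/4
Δ D f = 54x + 27
D Δ D f = 54
∇ Δ D f = 54
(D + ∇) Δ D f = 108


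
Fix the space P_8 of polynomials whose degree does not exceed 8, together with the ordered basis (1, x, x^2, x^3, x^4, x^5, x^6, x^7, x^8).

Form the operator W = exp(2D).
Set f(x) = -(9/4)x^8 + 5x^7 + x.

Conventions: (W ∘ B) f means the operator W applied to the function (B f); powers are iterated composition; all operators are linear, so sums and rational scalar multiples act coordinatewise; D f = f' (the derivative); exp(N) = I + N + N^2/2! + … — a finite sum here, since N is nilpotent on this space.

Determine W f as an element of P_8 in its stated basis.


the result is g(x) = -(9/4)x^8 - 31x^7 - 182x^6 - 588x^5 - 1120x^4 - 1232x^3 - 672x^2 - 63x + 66

order-1 term: -36x^7 + 70x^6 + 2
order-2 term: -252x^6 + 420x^5
order-3 term: -1008x^5 + 1400x^4
order-4 term: -2520x^4 + 2800x^3
order-5 term: -4032x^3 + 3360x^2
order-6 term: -4032x^2 + 2240x
order-7 term: -2304x + 640
order-8 term: -576
the series for exp(2D) f terminates at order 8
exp(2D) f = -(9/4)x^8 - 31x^7 - 182x^6 - 588x^5 - 1120x^4 - 1232x^3 - 672x^2 - 63x + 66


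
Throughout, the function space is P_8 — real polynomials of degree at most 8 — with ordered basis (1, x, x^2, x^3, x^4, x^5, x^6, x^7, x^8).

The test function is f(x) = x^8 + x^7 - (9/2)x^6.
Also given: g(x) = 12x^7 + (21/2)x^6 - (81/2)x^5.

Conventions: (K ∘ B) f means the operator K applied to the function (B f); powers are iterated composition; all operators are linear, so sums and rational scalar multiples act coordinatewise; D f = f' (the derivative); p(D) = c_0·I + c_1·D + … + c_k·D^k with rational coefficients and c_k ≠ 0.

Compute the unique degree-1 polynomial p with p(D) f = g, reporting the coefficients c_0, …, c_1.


D^0 f = x^8 + x^7 - (9/2)x^6
D^1 f = 8x^7 + 7x^6 - 27x^5
matching coefficients of g against c_0 f + c_1 Df + … from the top degree down determines the c_i
solution: c_0 = 0, c_1 = 3/2

p(D) = (3/2)·D, i.e. c_0 = 0, c_1 = 3/2


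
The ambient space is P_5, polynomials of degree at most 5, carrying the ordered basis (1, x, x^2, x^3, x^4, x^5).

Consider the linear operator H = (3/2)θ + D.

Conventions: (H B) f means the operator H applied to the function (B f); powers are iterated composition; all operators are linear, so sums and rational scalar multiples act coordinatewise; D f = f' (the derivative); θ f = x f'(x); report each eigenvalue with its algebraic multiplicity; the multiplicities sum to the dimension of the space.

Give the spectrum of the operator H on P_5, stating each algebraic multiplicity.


λ = 0 (multiplicity 1), λ = 3/2 (multiplicity 1), λ = 3 (multiplicity 1), λ = 9/2 (multiplicity 1), λ = 6 (multiplicity 1), λ = 15/2 (multiplicity 1)

image of 1: 0
image of x: (3/2)x + 1
image of x^2: 3x^2 + 2x
image of x^3: (9/2)x^3 + 3x^2
image of x^4: 6x^4 + 4x^3
image of x^5: (15/2)x^5 + 5x^4
the matrix is upper triangular; its diagonal is (0, 3/2, 3, 9/2, 6, 15/2)
for a triangular matrix the eigenvalues are the diagonal entries, with algebraic multiplicity their repetition count


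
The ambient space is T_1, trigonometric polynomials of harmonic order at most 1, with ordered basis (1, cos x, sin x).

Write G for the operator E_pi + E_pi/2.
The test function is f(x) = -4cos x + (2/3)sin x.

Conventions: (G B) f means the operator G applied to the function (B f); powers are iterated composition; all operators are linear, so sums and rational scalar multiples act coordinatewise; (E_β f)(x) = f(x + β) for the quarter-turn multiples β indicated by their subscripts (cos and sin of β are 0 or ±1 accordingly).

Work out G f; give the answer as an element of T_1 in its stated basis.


E_pi f = 4cos x - (2/3)sin x
E_pi/2 f = (2/3)cos x + 4sin x
(E_pi + E_pi/2) f = (14/3)cos x + (10/3)sin x

the result is g(x) = (14/3)cos x + (10/3)sin x


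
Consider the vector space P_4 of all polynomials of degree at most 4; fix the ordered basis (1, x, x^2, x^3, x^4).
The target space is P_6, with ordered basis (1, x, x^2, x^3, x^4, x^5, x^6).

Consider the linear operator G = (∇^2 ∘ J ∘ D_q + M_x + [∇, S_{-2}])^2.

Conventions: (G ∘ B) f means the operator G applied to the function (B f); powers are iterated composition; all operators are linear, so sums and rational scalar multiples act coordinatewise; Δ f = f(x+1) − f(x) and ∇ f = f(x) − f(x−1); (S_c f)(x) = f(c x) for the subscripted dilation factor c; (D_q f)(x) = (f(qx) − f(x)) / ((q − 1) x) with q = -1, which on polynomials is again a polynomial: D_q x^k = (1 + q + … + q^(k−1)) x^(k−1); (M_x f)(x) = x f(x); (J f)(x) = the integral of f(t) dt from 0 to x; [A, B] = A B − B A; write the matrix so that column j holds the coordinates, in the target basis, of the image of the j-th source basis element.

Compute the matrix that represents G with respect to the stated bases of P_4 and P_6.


image of 1: x^2 - 3
image of x: x^3 + 9x - 3
image of x^2: x^4 - 24x^2 + 17x - 47
image of x^3: x^5 + 60x^3 - 52x^2 - 371x + 33
image of x^4: x^6 - 144x^4 + 172x^3 - 3756x^2 + 1205x - 1095
each image's coordinates form column j of the matrix

the matrix is [[-3, -3, -47, 33, -1095]; [0, 9, 17, -371, 1205]; [1, 0, -24, -52, -3756]; [0, 1, 0, 60, 172]; [0, 0, 1, 0, -144]; [0, 0, 0, 1, 0]; [0, 0, 0, 0, 1]] (rows listed top to bottom)


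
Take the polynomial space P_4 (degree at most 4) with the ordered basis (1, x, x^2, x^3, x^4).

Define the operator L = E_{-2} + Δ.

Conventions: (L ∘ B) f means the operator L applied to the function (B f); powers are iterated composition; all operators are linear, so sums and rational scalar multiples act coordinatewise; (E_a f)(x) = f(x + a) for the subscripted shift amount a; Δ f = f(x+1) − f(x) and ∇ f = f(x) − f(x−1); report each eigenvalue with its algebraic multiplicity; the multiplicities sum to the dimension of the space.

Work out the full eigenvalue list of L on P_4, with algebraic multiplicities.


image of 1: 1
image of x: x - 1
image of x^2: x^2 - 2x + 5
image of x^3: x^3 - 3x^2 + 15x - 7
image of x^4: x^4 - 4x^3 + 30x^2 - 28x + 17
the matrix is upper triangular; its diagonal is (1, 1, 1, 1, 1)
for a triangular matrix the eigenvalues are the diagonal entries, with algebraic multiplicity their repetition count

λ = 1 (multiplicity 5)


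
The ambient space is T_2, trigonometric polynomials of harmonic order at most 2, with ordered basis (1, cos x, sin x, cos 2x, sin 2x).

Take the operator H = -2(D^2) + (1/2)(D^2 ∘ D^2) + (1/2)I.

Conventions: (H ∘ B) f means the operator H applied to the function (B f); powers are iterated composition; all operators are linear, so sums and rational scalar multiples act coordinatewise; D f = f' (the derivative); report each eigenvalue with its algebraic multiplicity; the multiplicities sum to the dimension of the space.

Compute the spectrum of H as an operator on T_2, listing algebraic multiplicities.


λ = 1/2 (multiplicity 1), λ = 3 (multiplicity 2), λ = 33/2 (multiplicity 2)

image of 1: 1/2
image of cos x: 3cos x
image of sin x: 3sin x
image of cos 2x: (33/2)cos 2x
image of sin 2x: (33/2)sin 2x
the matrix is diagonal; its diagonal is (1/2, 3, 3, 33/2, 33/2)
for a triangular matrix the eigenvalues are the diagonal entries, with algebraic multiplicity their repetition count


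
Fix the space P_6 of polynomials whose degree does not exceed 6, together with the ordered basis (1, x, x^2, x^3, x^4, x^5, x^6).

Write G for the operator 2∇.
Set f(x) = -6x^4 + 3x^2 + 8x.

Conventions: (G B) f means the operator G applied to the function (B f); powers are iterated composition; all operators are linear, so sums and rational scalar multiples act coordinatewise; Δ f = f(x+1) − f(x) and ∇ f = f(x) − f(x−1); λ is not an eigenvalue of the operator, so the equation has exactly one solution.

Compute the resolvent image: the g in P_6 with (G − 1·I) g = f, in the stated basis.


g(x) = 6x^4 + 48x^3 + 213x^2 + 604x + 866

write g with unknown coordinates in the stated basis and equate coefficients in (G − 1·I) g = f
solving from the highest basis element down gives g = 6x^4 + 48x^3 + 213x^2 + 604x + 866
check: G g = 48x^3 + 216x^2 + 612x + 866
so G g − 1·g = -6x^4 + 3x^2 + 8x = f ✓


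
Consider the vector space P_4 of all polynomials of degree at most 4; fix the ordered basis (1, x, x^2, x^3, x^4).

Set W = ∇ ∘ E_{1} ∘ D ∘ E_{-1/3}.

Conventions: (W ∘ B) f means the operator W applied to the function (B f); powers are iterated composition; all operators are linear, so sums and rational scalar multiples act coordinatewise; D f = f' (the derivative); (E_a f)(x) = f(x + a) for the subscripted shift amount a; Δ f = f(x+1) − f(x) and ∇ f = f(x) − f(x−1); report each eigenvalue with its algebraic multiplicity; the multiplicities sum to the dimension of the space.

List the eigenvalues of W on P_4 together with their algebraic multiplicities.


λ = 0 (multiplicity 5)

image of 1: 0
image of x: 0
image of x^2: 2
image of x^3: 6x + 1
image of x^4: 12x^2 + 4x + 4/3
the matrix is upper triangular; its diagonal is (0, 0, 0, 0, 0)
for a triangular matrix the eigenvalues are the diagonal entries, with algebraic multiplicity their repetition count


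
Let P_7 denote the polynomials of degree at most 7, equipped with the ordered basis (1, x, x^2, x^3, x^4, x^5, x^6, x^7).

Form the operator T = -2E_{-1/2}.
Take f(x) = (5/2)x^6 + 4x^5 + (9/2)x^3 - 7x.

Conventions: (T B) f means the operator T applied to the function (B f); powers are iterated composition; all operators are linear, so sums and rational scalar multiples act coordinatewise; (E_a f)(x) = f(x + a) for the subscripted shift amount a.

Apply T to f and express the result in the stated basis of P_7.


E_{-1/2} f = (5/2)x^6 - (7/2)x^5 - (5/8)x^4 + (33/4)x^3 - (301/32)x^2 - (91/32)x + 365/128
(-2E_{-1/2}) f = -5x^6 + 7x^5 + (5/4)x^4 - (33/2)x^3 + (301/16)x^2 + (91/16)x - 365/64

the result is g(x) = -5x^6 + 7x^5 + (5/4)x^4 - (33/2)x^3 + (301/16)x^2 + (91/16)x - 365/64


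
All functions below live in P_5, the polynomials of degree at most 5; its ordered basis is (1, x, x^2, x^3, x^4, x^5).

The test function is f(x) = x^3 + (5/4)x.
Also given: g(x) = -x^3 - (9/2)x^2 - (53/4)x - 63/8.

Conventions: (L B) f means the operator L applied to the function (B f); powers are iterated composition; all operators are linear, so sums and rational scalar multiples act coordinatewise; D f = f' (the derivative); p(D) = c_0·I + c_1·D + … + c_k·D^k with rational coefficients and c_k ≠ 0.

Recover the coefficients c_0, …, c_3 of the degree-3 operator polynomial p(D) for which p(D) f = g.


D^0 f = x^3 + (5/4)x
D^1 f = 3x^2 + 5/4
D^2 f = 6x
D^3 f = 6
matching coefficients of g against c_0 f + c_1 Df + … from the top degree down determines the c_i
solution: c_0 = -1, c_1 = -3/2, c_2 = -2, c_3 = -1

p(D) = -I − (3/2)·D − 2·D^2 − D^3, i.e. c_0 = -1, c_1 = -3/2, c_2 = -2, c_3 = -1


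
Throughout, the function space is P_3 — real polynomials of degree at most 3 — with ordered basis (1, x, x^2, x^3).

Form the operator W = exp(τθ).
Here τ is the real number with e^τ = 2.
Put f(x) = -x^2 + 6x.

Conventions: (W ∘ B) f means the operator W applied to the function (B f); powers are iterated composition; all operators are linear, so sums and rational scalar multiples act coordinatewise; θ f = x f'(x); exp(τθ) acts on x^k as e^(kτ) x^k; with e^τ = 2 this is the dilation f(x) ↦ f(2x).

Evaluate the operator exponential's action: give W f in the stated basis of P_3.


the image equals g(x) = -4x^2 + 12x

exp(τθ) x^k = e^(kτ) x^k; with e^τ = 2 this sends x^k to 2^k x^k
x ↦ 2 x
x^2 ↦ 4 x^2
applying this coordinatewise to f: exp(τθ) f = -4x^2 + 12x


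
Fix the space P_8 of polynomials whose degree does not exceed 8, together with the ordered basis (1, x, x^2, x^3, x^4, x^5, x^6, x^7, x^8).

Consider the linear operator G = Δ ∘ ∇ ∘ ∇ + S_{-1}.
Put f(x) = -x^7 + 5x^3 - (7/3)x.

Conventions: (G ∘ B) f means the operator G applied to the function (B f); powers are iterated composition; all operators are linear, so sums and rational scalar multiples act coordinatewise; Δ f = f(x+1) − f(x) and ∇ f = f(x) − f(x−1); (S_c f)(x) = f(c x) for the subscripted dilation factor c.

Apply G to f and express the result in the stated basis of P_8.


g(x) = x^7 - 210x^4 + 415x^3 - 630x^2 + (1267/3)x - 96

∇ f = -7x^6 + 21x^5 - 35x^4 + 35x^3 - 6x^2 - 8x + 5/3
∇ ∇ f = -42x^5 + 210x^4 - 490x^3 + 630x^2 - 404x + 96
Δ ∇ ∇ f = -210x^4 + 420x^3 - 630x^2 + 420x - 96
S_{-1} f = x^7 - 5x^3 + (7/3)x
(Δ ∘ ∇ ∘ ∇ + S_{-1}) f = x^7 - 210x^4 + 415x^3 - 630x^2 + (1267/3)x - 96


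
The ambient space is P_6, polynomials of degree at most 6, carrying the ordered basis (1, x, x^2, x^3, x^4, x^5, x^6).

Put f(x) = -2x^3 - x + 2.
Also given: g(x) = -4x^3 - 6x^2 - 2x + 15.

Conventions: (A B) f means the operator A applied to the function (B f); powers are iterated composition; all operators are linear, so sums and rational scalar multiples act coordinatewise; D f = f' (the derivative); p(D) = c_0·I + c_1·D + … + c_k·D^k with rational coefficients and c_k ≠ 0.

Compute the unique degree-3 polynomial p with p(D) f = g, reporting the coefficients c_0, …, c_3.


D^0 f = -2x^3 - x + 2
D^1 f = -6x^2 - 1
D^2 f = -12x
D^3 f = -12
matching coefficients of g against c_0 f + c_1 Df + … from the top degree down determines the c_i
solution: c_0 = 2, c_1 = 1, c_2 = 0, c_3 = -1

c_0 = 2, c_1 = 1, c_2 = 0, c_3 = -1


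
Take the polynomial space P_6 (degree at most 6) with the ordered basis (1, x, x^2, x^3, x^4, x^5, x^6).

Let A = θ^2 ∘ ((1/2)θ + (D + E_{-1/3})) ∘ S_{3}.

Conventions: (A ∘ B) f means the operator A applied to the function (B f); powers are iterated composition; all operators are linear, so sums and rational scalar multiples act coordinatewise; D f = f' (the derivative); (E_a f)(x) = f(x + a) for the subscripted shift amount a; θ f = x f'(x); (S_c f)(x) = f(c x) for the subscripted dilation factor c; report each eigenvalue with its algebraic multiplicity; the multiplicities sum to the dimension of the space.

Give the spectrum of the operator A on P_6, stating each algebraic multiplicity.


λ = 0 (multiplicity 1), λ = 9/2 (multiplicity 1), λ = 72 (multiplicity 1), λ = 1215/2 (multiplicity 1), λ = 3888 (multiplicity 1), λ = 42525/2 (multiplicity 1), λ = 104976 (multiplicity 1)

image of 1: 0
image of x: (9/2)x
image of x^2: 72x^2 + 12x
image of x^3: (1215/2)x^3 + 216x^2 + 9x
image of x^4: 3888x^4 + 1944x^3 + 216x^2 - 12x
image of x^5: (42525/2)x^5 + 12960x^4 + 2430x^3 - 360x^2 + 15x
image of x^6: 104976x^6 + 72900x^5 + 19440x^4 - 4860x^3 + 540x^2 - 18x
the matrix is upper triangular; its diagonal is (0, 9/2, 72, 1215/2, 3888, 42525/2, 104976)
for a triangular matrix the eigenvalues are the diagonal entries, with algebraic multiplicity their repetition count


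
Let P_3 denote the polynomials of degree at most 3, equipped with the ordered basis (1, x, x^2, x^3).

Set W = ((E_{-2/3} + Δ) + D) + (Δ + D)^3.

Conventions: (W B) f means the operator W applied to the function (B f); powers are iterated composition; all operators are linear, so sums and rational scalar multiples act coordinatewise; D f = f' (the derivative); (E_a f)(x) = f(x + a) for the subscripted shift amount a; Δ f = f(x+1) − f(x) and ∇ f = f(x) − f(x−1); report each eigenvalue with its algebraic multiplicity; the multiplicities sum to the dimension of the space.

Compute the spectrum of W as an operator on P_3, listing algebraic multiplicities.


image of 1: 1
image of x: x + 4/3
image of x^2: x^2 + (8/3)x + 13/9
image of x^3: x^3 + 4x^2 + (13/3)x + 1315/27
the matrix is upper triangular; its diagonal is (1, 1, 1, 1)
for a triangular matrix the eigenvalues are the diagonal entries, with algebraic multiplicity their repetition count

λ = 1 (multiplicity 4)


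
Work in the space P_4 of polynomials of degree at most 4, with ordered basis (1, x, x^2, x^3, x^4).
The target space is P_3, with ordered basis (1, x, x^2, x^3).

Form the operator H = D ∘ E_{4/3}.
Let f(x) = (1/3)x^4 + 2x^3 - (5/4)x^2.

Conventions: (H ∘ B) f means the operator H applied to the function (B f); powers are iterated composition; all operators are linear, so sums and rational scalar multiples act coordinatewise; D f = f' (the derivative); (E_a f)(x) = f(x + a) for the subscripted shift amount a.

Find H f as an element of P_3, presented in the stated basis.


E_{4/3} f = (1/3)x^4 + (34/9)x^3 + (371/36)x^2 + (850/81)x + 868/243
D E_{4/3} f = (4/3)x^3 + (34/3)x^2 + (371/18)x + 850/81

g(x) = (4/3)x^3 + (34/3)x^2 + (371/18)x + 850/81


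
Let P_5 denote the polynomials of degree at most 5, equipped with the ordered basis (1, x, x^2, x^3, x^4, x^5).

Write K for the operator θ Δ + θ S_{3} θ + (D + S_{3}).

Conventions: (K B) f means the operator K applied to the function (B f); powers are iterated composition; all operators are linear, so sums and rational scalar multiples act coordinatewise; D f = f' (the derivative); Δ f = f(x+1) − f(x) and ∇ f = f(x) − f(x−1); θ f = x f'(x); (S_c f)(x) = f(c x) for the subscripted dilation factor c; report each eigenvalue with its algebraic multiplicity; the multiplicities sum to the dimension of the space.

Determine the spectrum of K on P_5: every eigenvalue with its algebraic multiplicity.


image of 1: 1
image of x: 6x + 1
image of x^2: 45x^2 + 4x
image of x^3: 270x^3 + 9x^2 + 3x
image of x^4: 1377x^4 + 16x^3 + 12x^2 + 4x
image of x^5: 6318x^5 + 25x^4 + 30x^3 + 20x^2 + 5x
the matrix is upper triangular; its diagonal is (1, 6, 45, 270, 1377, 6318)
for a triangular matrix the eigenvalues are the diagonal entries, with algebraic multiplicity their repetition count

λ = 1 (multiplicity 1), λ = 6 (multiplicity 1), λ = 45 (multiplicity 1), λ = 270 (multiplicity 1), λ = 1377 (multiplicity 1), λ = 6318 (multiplicity 1)


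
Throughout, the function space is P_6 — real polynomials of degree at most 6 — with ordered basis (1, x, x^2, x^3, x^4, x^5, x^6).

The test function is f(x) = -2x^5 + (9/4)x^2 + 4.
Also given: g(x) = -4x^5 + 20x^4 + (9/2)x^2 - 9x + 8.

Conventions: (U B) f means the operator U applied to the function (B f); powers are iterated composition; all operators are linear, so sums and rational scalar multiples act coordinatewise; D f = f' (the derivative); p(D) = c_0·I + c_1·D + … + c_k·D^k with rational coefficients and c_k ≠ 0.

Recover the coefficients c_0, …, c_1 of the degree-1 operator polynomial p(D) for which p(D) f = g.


D^0 f = -2x^5 + (9/4)x^2 + 4
D^1 f = -10x^4 + (9/2)x
matching coefficients of g against c_0 f + c_1 Df + … from the top degree down determines the c_i
solution: c_0 = 2, c_1 = -2

c_0 = 2, c_1 = -2


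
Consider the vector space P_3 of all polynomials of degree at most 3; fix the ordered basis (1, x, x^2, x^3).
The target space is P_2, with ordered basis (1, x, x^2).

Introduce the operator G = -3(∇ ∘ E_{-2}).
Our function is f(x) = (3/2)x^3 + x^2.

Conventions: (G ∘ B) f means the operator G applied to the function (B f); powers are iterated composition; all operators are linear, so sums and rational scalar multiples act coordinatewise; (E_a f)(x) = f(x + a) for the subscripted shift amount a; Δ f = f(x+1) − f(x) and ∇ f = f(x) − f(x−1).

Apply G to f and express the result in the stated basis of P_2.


E_{-2} f = (3/2)x^3 - 8x^2 + 14x - 8
∇ E_{-2} f = (9/2)x^2 - (41/2)x + 47/2
(-3(∇ ∘ E_{-2})) f = -(27/2)x^2 + (123/2)x - 141/2

the image equals g(x) = -(27/2)x^2 + (123/2)x - 141/2


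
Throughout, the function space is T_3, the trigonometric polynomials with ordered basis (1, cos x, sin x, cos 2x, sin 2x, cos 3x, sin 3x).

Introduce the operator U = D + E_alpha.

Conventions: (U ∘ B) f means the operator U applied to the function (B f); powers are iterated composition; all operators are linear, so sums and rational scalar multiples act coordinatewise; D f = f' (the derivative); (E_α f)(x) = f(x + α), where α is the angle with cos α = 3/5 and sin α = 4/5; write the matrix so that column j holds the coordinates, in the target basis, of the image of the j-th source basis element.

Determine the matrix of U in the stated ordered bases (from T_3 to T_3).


image of 1: 1
image of cos x: (3/5)cos x - (9/5)sin x
image of sin x: (9/5)cos x + (3/5)sin x
image of cos 2x: -(7/25)cos 2x - (74/25)sin 2x
image of sin 2x: (74/25)cos 2x - (7/25)sin 2x
image of cos 3x: -(117/125)cos 3x - (419/125)sin 3x
image of sin 3x: (419/125)cos 3x - (117/125)sin 3x
each image's coordinates form column j of the matrix

the matrix is [[1, 0, 0, 0, 0, 0, 0]; [0, 3/5, 9/5, 0, 0, 0, 0]; [0, -9/5, 3/5, 0, 0, 0, 0]; [0, 0, 0, -7/25, 74/25, 0, 0]; [0, 0, 0, -74/25, -7/25, 0, 0]; [0, 0, 0, 0, 0, -117/125, 419/125]; [0, 0, 0, 0, 0, -419/125, -117/125]] (rows listed top to bottom)


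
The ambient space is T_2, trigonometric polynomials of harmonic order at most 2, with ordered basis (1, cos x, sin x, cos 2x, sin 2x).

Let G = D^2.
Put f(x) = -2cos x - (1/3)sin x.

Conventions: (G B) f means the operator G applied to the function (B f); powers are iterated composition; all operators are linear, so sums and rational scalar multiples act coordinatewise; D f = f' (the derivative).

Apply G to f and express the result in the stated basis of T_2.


the image equals g(x) = 2cos x + (1/3)sin x

D f = -(1/3)cos x + 2sin x
D D f = 2cos x + (1/3)sin x


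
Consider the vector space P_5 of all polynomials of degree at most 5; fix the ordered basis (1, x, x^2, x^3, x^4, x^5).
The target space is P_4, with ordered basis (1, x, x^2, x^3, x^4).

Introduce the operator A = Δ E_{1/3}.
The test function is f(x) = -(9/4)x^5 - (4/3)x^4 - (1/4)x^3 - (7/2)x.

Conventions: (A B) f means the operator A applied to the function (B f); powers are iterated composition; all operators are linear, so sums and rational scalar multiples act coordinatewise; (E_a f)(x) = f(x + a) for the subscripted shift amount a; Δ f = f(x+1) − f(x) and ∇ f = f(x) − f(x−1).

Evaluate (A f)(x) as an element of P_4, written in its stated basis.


E_{1/3} f = -(9/4)x^5 - (61/12)x^4 - (163/36)x^3 - (71/36)x^2 - (635/162)x - 292/243
Δ E_{1/3} f = -(45/4)x^4 - (257/6)x^3 - (799/12)x^2 - (442/9)x - 1438/81

the result is g(x) = -(45/4)x^4 - (257/6)x^3 - (799/12)x^2 - (442/9)x - 1438/81


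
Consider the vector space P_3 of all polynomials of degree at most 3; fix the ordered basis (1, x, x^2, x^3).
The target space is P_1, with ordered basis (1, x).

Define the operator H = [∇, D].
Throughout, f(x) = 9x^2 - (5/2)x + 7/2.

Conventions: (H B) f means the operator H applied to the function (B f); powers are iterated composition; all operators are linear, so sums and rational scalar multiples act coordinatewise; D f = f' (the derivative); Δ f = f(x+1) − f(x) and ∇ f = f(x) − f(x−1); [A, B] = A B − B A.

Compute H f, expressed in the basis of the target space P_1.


D f = 18x - 5/2
∇ D f = 18
∇ f = 18x - 23/2
D ∇ f = 18
[∇, D] f = 0

the result is g(x) = 0


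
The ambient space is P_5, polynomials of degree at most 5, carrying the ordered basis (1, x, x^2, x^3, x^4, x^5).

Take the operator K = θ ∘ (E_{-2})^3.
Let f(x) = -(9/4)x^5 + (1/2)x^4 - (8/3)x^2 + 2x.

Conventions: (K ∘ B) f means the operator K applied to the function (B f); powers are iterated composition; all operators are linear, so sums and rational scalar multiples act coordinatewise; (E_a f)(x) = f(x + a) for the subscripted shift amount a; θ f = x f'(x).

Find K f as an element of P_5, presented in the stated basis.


the image equals g(x) = -(45/4)x^5 + 272x^4 - 2466x^3 + (29792/3)x^2 - 14978x

E_{-2} f = -(9/4)x^5 + 23x^4 - 94x^3 + (568/3)x^2 - (550/3)x + 196/3
E_{-2} E_{-2} f = -(9/4)x^5 + (91/2)x^4 - 368x^3 + (4456/3)x^2 - (8954/3)x + 7144/3
E_{-2} E_{-2} E_{-2} f = -(9/4)x^5 + 68x^4 - 822x^3 + (14896/3)x^2 - 14978x + 18036
θ (E_{-2})^3 f = -(45/4)x^5 + 272x^4 - 2466x^3 + (29792/3)x^2 - 14978x


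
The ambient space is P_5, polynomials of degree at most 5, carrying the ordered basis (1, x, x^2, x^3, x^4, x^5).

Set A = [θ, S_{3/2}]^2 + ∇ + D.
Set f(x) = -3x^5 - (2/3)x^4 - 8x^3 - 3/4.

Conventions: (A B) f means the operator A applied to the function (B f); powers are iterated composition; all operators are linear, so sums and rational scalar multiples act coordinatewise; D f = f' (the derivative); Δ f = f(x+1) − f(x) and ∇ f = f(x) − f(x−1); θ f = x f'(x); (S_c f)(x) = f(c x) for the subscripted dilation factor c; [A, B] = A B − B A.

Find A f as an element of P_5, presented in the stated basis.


S_{3/2} f = -(729/32)x^5 - (27/8)x^4 - 27x^3 - 3/4
θ S_{3/2} f = -(3645/32)x^5 - (27/2)x^4 - 81x^3
θ f = -15x^5 - (8/3)x^4 - 24x^3
S_{3/2} θ f = -(3645/32)x^5 - (27/2)x^4 - 81x^3
[θ, S_{3/2}] f = 0
S_{3/2} [θ, S_{3/2}] f = 0
θ S_{3/2} [θ, S_{3/2}] f = 0
θ [θ, S_{3/2}] f = 0
S_{3/2} θ [θ, S_{3/2}] f = 0
[θ, S_{3/2}] [θ, S_{3/2}] f = 0
∇ f = -15x^4 + (82/3)x^3 - 50x^2 + (109/3)x - 31/3
D f = -15x^4 - (8/3)x^3 - 24x^2
([θ, S_{3/2}]^2 + ∇ + D) f = -30x^4 + (74/3)x^3 - 74x^2 + (109/3)x - 31/3

g(x) = -30x^4 + (74/3)x^3 - 74x^2 + (109/3)x - 31/3
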